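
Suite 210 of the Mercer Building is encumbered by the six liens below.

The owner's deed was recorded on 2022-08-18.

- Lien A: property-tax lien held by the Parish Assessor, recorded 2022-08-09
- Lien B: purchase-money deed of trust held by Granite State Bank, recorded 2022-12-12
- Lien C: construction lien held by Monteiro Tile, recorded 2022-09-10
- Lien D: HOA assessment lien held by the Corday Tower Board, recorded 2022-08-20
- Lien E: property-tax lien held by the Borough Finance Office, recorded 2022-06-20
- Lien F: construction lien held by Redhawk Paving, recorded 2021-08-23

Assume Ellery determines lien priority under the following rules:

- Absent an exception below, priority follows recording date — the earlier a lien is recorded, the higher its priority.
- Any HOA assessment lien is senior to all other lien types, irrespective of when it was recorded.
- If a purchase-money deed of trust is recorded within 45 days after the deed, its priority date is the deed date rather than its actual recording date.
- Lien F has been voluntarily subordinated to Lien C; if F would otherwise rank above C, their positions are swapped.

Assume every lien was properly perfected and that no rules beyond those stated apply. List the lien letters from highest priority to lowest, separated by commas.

D, C, E, A, F, B

Adjusting effective dates: B was recorded 116 days after the deed — beyond 45 days — so no relation-back applies.
D, as an HOA assessment lien, has superpriority and ranks first.
The other liens, earliest effective date first: F (2021-08-23), E (2022-06-20), A (2022-08-09), C (2022-09-10), B (2022-12-12).
F would otherwise be senior to C, so under the subordination agreement F and C exchange positions.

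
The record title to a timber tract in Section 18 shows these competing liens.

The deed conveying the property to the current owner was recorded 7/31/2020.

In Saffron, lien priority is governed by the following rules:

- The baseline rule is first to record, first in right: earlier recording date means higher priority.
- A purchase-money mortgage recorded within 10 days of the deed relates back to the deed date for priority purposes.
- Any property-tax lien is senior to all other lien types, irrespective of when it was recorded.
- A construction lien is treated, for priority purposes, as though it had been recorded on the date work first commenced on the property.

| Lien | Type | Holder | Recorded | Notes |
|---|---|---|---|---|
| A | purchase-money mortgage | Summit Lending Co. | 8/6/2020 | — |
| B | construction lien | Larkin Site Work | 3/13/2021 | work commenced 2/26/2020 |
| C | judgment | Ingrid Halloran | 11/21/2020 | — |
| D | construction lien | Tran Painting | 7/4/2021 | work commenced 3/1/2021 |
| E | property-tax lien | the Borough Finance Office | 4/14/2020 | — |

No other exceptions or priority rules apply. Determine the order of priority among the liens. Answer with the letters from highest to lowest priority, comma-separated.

Adjusting effective dates: A was recorded within the 10-day window, so its effective date is the deed date 7/31/2020; B's effective date is 2/26/2020, when work began; D is treated as recorded 3/1/2021, the work-commencement date.
E is a property-tax lien and takes priority over every other lien.
Among the remaining liens, by effective date: B (2/26/2020), A (7/31/2020), C (11/21/2020), D (3/1/2021).

E, B, A, C, D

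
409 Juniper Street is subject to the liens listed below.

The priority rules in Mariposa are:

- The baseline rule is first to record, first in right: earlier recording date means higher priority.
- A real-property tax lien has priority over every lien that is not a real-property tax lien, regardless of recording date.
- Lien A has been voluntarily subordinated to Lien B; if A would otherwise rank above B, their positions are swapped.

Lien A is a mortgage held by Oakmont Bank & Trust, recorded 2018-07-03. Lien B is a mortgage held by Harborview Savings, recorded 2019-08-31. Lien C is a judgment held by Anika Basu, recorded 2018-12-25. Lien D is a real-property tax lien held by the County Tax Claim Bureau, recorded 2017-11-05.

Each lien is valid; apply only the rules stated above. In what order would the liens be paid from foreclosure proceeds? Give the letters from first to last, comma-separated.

D, B, C, A

D is a real-property tax lien, so it outranks all other liens regardless of date.
Among the remaining liens, by effective date: A (2018-07-03), C (2018-12-25), B (2019-08-31).
Because A would otherwise rank above B, the subordination swaps them.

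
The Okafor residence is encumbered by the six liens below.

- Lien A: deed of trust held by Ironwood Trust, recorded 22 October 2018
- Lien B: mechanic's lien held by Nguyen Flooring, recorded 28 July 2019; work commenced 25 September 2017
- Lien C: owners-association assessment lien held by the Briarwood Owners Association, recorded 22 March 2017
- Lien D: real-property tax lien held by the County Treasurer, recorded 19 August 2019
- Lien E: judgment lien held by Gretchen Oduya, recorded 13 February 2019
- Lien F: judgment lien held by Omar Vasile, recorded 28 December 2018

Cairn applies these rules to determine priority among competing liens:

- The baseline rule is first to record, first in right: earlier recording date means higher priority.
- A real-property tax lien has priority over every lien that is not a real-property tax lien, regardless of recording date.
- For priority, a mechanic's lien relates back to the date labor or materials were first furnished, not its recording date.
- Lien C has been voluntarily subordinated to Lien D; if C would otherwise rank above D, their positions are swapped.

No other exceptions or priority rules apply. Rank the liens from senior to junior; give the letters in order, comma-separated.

D, C, B, A, F, E

Effective dates after the stated exceptions: B is treated as recorded 25 September 2017, the work-commencement date.
D, as a real-property tax lien, has superpriority and ranks first.
Remaining liens by effective date: C (22 March 2017), B (25 September 2017), A (22 October 2018), F (28 December 2018), E (13 February 2019).
C is already junior to D, so the subordination agreement changes nothing.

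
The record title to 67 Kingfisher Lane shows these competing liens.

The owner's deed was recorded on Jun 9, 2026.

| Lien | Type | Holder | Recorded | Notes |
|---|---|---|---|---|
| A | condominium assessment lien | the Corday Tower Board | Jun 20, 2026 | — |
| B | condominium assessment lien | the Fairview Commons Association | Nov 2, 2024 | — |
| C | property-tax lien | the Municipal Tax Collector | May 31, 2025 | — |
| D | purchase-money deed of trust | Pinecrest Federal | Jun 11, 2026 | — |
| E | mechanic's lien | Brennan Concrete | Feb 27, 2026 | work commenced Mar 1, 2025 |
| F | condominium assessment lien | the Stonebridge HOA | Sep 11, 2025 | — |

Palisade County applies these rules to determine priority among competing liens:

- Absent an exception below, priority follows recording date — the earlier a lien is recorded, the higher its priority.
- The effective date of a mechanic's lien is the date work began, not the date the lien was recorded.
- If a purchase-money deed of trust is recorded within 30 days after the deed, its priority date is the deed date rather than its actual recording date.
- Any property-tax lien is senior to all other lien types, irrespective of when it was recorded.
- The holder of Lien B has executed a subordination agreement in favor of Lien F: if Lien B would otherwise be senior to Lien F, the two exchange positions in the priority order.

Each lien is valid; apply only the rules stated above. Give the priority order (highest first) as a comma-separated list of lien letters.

C, F, E, B, D, A

Effective dates: D's effective date is the deed date, Jun 9, 2026; E is treated as recorded Mar 1, 2025, the work-commencement date.
As a property-tax lien, C is senior to every other lien.
Ordering the rest by effective date: B (Nov 2, 2024), E (Mar 1, 2025), F (Sep 11, 2025), D (Jun 9, 2026), A (Jun 20, 2026).
B is senior to F before the subordination, so the two trade places.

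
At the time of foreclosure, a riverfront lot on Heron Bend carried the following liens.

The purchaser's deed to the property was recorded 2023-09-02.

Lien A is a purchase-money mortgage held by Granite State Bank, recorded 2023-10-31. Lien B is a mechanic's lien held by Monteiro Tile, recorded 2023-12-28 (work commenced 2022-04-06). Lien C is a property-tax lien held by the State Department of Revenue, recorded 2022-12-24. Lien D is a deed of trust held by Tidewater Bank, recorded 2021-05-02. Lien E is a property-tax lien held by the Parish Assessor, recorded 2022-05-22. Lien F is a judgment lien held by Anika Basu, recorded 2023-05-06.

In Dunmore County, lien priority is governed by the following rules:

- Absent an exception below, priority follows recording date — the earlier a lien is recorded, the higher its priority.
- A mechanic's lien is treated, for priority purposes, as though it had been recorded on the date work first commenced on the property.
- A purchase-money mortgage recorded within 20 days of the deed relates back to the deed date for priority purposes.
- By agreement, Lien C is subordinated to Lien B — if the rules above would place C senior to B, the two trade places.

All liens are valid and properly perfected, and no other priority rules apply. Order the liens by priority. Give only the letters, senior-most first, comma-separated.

Effective dates after the stated exceptions: A was recorded 59 days after the deed, outside the 20-day window, so it keeps its recording date; B is treated as recorded 2022-04-06, the work-commencement date.
Ordering by effective date: D (2021-05-02), B (2022-04-06), E (2022-05-22), C (2022-12-24), F (2023-05-06), A (2023-10-31).
C already ranks below B; the subordination has no effect.

D, B, E, C, F, A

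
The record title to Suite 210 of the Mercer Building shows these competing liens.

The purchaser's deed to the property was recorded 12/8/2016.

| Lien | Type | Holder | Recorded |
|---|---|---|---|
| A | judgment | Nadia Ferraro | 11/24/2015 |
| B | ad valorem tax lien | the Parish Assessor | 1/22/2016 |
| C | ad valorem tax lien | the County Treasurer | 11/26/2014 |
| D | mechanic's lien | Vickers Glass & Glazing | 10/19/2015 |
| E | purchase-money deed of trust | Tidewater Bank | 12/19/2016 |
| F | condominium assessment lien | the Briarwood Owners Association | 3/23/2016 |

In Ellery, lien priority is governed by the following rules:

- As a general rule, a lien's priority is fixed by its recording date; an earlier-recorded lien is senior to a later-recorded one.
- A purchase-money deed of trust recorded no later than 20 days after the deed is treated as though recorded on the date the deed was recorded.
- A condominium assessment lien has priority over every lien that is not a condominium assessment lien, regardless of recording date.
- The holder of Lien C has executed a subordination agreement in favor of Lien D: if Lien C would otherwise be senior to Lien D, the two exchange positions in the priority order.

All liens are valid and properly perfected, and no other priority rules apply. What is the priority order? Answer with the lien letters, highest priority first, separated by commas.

F, D, C, A, B, E

Adjusting effective dates: E's effective date is the deed date, 12/8/2016.
F is a condominium assessment lien and takes priority over every other lien.
Among the remaining liens, by effective date: C (11/26/2014), D (10/19/2015), A (11/24/2015), B (1/22/2016), E (12/8/2016).
C would otherwise be senior to D, so under the subordination agreement C and D exchange positions.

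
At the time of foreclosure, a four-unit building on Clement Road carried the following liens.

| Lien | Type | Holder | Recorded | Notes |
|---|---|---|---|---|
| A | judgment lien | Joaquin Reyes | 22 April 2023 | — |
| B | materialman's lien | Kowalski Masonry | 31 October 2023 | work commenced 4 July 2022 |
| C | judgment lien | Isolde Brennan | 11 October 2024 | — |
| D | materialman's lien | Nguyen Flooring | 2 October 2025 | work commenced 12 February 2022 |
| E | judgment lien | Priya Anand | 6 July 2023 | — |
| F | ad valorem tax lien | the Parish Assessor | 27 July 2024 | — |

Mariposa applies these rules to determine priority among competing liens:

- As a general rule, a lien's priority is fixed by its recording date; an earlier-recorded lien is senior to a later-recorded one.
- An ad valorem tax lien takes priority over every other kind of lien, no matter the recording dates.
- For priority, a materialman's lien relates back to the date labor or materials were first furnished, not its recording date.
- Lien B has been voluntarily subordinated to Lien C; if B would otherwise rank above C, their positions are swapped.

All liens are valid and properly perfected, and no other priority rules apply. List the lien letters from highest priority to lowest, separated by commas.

F, D, C, A, E, B

Effective dates: B's effective date is 4 July 2022, when work began; D relates back to 12 February 2022 (work commenced).
As an ad valorem tax lien, F is senior to every other lien.
Among the remaining liens, by effective date: D (12 February 2022), B (4 July 2022), A (22 April 2023), E (6 July 2023), C (11 October 2024).
Because B would otherwise rank above C, the subordination swaps them.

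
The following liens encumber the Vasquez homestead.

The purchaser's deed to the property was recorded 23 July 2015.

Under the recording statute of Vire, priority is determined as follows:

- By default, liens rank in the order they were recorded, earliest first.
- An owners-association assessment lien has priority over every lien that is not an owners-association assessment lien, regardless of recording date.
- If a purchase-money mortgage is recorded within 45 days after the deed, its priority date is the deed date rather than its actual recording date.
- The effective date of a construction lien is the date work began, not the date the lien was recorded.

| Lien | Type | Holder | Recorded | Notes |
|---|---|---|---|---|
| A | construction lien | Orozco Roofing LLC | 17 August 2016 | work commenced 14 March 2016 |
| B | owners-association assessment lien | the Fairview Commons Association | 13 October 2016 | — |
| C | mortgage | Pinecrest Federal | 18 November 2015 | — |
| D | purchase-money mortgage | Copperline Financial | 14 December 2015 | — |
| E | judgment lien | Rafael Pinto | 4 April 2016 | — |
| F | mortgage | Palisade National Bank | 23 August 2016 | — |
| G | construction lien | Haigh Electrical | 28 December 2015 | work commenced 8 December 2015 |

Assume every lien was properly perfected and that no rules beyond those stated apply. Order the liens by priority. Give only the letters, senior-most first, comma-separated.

B, C, G, D, A, E, F

First, effective dates: A's effective date is 14 March 2016, when work began; D was recorded 144 days after the deed, outside the 45-day window, so it keeps its recording date; G relates back to 8 December 2015 (work commenced).
As an owners-association assessment lien, B is senior to every other lien.
Among the remaining liens, by effective date: C (18 November 2015), G (8 December 2015), D (14 December 2015), A (14 March 2016), E (4 April 2016), F (23 August 2016).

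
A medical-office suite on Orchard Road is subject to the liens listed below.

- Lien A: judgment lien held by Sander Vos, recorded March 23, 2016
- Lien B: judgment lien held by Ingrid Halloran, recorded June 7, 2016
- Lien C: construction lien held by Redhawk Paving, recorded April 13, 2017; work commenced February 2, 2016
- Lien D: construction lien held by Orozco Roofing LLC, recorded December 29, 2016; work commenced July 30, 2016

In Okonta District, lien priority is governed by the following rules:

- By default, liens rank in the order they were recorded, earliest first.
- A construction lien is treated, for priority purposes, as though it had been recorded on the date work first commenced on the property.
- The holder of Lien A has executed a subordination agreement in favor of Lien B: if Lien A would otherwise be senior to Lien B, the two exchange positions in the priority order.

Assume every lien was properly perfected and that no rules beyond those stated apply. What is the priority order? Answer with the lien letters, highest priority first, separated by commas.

Adjusting effective dates: C is treated as recorded February 2, 2016, the work-commencement date; D relates back to July 30, 2016 (work commenced).
Sorted by effective date: C (February 2, 2016), A (March 23, 2016), B (June 7, 2016), D (July 30, 2016).
A is senior to B before the subordination, so the two trade places.

C, B, A, D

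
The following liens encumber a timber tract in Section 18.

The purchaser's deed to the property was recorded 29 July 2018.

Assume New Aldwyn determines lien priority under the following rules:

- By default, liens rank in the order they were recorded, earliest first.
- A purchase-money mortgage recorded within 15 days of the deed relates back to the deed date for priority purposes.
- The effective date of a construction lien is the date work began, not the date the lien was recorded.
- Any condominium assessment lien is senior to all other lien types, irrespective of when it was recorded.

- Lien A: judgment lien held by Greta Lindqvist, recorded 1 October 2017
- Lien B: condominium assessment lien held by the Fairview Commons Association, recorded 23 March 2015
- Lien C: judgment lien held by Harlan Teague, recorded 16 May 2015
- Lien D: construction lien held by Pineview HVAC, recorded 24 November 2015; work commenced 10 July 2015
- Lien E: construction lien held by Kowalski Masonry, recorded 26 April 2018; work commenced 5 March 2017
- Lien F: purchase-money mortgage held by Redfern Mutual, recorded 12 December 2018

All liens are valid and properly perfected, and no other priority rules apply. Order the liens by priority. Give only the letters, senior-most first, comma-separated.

B, C, D, E, A, F

Effective dates: D is treated as recorded 10 July 2015, the work-commencement date; E relates back to 5 March 2017 (work commenced); F was recorded 136 days after the deed — beyond 15 days — so no relation-back applies.
As a condominium assessment lien, B is senior to every other lien.
Remaining liens by effective date: C (16 May 2015), D (10 July 2015), E (5 March 2017), A (1 October 2017), F (12 December 2018).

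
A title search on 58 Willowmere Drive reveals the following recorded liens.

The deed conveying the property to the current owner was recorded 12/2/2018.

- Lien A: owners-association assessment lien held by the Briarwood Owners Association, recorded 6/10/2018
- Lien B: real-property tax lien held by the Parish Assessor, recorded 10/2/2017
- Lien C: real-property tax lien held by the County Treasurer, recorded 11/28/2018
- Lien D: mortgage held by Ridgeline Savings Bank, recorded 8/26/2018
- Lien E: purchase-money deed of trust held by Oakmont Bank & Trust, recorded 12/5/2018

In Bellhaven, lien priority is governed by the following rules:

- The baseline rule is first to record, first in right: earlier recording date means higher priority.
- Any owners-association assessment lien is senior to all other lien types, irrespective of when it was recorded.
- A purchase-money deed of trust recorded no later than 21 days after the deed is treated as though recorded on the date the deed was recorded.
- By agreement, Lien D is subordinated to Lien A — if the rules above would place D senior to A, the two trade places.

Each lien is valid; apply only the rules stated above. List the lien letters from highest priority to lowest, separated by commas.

Adjusting effective dates: E was recorded within the 21-day window, so its effective date is the deed date 12/2/2018.
A is an owners-association assessment lien, so it outranks all other liens regardless of date.
The other liens, earliest effective date first: B (10/2/2017), D (8/26/2018), C (11/28/2018), E (12/2/2018).
Since D is not senior to A, the subordination leaves the order unchanged.

A, B, D, C, E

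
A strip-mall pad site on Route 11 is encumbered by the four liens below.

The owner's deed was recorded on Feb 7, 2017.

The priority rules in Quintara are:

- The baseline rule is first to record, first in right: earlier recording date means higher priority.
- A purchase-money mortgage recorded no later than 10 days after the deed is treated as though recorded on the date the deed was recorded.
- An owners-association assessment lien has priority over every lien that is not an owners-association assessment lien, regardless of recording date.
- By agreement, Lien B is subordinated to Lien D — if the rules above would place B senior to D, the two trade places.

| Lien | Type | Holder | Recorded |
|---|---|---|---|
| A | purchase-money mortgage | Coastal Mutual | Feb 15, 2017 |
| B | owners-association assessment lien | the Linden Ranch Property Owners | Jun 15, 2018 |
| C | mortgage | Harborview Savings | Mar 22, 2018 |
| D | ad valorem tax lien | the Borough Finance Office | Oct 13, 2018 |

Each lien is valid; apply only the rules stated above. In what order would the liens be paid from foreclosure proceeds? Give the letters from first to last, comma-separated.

Effective dates: A's effective date is the deed date, Feb 7, 2017.
B, as an owners-association assessment lien, has superpriority and ranks first.
Ordering the rest by effective date: A (Feb 7, 2017), C (Mar 22, 2018), D (Oct 13, 2018).
Because B would otherwise rank above D, the subordination swaps them.

D, A, C, B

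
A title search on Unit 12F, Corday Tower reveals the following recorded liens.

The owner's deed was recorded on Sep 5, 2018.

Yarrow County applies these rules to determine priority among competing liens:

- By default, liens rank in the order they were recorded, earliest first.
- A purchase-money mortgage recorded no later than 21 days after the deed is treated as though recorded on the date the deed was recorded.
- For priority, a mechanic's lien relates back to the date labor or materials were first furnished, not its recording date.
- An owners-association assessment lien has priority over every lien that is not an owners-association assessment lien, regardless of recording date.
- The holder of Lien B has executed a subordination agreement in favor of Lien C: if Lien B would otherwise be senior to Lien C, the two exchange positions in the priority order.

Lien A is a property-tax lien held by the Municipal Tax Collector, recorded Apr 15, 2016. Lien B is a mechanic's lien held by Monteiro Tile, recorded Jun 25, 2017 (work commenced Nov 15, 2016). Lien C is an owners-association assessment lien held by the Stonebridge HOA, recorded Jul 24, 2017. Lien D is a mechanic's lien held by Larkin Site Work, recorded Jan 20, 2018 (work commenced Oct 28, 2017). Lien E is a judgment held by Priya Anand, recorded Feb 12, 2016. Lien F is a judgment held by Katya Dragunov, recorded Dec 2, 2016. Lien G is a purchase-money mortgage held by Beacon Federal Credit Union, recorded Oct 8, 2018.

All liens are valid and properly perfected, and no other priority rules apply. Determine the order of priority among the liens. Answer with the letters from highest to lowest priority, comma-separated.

C, E, A, B, F, D, G

Effective dates: B relates back to Nov 15, 2016 (work commenced); D relates back to Oct 28, 2017 (work commenced); G was recorded 33 days after the deed, outside the 21-day window, so it keeps its recording date.
C, as an owners-association assessment lien, has superpriority and ranks first.
Remaining liens by effective date: E (Feb 12, 2016), A (Apr 15, 2016), B (Nov 15, 2016), F (Dec 2, 2016), D (Oct 28, 2017), G (Oct 8, 2018).
B is already junior to C, so the subordination agreement changes nothing.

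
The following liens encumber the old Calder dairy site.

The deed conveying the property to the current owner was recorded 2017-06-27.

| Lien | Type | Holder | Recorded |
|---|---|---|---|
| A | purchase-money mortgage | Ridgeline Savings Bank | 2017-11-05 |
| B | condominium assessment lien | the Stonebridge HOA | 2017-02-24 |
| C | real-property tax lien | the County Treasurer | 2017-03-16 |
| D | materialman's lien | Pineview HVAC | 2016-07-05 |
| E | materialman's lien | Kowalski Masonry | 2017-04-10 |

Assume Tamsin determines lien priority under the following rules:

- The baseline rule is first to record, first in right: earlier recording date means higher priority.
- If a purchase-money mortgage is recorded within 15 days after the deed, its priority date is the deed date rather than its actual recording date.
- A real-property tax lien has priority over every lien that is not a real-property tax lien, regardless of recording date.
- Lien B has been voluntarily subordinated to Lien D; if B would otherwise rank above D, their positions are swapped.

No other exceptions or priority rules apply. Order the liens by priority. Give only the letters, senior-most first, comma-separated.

C, D, B, E, A

Adjusting effective dates: A was recorded 131 days after the deed — beyond 15 days — so no relation-back applies.
C is a real-property tax lien and takes priority over every other lien.
Remaining liens by effective date: D (2016-07-05), B (2017-02-24), E (2017-04-10), A (2017-11-05).
B is already junior to D, so the subordination agreement changes nothing.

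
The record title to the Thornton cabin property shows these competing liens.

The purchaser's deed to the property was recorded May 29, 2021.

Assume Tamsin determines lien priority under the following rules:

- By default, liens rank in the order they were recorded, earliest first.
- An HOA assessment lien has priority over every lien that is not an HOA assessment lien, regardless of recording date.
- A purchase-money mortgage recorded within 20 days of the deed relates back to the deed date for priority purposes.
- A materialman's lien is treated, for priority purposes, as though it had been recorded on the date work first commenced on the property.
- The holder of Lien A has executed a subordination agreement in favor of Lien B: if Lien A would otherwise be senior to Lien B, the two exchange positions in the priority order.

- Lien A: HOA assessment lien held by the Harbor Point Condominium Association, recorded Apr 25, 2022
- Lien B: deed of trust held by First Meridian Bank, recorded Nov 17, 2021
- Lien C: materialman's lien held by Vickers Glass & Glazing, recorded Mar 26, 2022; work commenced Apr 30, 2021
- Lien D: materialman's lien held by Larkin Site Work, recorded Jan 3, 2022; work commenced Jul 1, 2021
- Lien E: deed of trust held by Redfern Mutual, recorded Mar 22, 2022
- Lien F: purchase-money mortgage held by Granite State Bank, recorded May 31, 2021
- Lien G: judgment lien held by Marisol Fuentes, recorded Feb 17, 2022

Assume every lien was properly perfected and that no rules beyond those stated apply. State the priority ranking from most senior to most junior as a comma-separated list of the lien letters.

Adjusting effective dates: C's effective date is Apr 30, 2021, when work began; D relates back to Jul 1, 2021 (work commenced); F's effective date is the deed date, May 29, 2021.
As an HOA assessment lien, A is senior to every other lien.
Remaining liens by effective date: C (Apr 30, 2021), F (May 29, 2021), D (Jul 1, 2021), B (Nov 17, 2021), G (Feb 17, 2022), E (Mar 22, 2022).
Because A would otherwise rank above B, the subordination swaps them.

B, C, F, D, A, G, E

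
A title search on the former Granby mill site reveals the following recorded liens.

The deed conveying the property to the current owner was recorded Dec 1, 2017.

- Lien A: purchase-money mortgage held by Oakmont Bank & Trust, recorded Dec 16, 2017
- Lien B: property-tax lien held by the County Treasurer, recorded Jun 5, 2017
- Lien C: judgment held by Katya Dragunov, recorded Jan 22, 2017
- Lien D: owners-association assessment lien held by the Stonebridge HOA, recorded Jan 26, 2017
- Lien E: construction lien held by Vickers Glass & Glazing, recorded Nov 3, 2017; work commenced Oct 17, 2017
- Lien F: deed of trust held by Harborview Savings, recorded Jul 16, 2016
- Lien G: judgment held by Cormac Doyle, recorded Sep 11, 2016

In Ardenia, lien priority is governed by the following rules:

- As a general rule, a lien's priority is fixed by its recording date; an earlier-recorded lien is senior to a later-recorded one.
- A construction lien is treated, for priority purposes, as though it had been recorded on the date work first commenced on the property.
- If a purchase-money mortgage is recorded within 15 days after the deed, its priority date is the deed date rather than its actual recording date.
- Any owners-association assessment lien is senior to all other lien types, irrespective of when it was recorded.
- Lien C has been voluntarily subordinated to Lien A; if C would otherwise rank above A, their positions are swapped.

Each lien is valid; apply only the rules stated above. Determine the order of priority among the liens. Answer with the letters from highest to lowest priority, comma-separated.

D, F, G, A, B, E, C

Effective dates after the stated exceptions: A relates back to the deed date Dec 1, 2017; E is treated as recorded Oct 17, 2017, the work-commencement date.
D, as an owners-association assessment lien, has superpriority and ranks first.
Ordering the rest by effective date: F (Jul 16, 2016), G (Sep 11, 2016), C (Jan 22, 2017), B (Jun 5, 2017), E (Oct 17, 2017), A (Dec 1, 2017).
C would otherwise be senior to A, so under the subordination agreement C and A exchange positions.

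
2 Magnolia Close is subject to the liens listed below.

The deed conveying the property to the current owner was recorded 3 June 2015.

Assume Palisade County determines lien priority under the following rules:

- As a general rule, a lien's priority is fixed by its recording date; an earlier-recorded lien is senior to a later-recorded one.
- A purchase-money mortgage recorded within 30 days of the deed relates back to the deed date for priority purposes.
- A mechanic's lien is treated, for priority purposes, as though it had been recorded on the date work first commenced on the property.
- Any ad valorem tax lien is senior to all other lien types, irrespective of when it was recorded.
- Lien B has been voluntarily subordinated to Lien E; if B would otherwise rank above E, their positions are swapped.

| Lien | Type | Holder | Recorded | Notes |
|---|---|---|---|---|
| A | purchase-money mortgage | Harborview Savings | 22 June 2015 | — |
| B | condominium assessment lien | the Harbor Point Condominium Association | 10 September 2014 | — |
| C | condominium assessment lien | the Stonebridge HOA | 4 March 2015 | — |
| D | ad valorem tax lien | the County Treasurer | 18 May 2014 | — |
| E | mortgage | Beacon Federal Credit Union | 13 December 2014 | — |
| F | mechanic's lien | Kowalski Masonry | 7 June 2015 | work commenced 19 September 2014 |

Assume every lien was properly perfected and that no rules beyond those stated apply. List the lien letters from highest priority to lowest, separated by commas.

D, E, F, B, C, A

Adjusting effective dates: A relates back to the deed date 3 June 2015; F is treated as recorded 19 September 2014, the work-commencement date.
D, as an ad valorem tax lien, has superpriority and ranks first.
The other liens, earliest effective date first: B (10 September 2014), F (19 September 2014), E (13 December 2014), C (4 March 2015), A (3 June 2015).
Because B would otherwise rank above E, the subordination swaps them.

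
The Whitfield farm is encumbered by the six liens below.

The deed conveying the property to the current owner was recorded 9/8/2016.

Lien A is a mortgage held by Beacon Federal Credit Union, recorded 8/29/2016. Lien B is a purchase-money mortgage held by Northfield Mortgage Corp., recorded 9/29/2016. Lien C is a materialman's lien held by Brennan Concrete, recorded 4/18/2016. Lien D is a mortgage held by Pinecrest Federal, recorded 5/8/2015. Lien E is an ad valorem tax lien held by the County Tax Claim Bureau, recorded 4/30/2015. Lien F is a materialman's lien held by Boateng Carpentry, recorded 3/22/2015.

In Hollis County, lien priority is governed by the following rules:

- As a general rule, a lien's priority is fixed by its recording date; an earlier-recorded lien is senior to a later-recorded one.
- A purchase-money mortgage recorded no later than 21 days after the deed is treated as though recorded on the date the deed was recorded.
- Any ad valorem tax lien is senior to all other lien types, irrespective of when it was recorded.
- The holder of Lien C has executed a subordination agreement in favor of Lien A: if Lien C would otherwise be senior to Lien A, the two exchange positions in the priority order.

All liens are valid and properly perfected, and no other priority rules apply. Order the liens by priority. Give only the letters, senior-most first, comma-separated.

E, F, D, A, C, B

Adjusting effective dates: B relates back to the deed date 9/8/2016.
As an ad valorem tax lien, E is senior to every other lien.
Among the remaining liens, by effective date: F (3/22/2015), D (5/8/2015), C (4/18/2016), A (8/29/2016), B (9/8/2016).
Because C would otherwise rank above A, the subordination swaps them.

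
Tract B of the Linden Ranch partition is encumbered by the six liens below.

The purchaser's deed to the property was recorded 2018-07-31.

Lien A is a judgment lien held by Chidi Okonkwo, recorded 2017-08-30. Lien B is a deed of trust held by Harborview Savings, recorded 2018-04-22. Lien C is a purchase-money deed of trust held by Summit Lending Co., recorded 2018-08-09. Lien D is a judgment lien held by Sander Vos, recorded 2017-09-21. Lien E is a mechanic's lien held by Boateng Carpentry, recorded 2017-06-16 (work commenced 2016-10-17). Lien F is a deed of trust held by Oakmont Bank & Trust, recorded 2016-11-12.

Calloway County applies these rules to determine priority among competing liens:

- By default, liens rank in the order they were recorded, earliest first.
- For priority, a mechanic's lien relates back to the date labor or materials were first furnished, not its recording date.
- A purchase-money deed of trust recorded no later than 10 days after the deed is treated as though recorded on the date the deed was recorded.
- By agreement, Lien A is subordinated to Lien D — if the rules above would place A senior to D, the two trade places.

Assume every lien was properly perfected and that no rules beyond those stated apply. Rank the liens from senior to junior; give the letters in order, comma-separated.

Adjusting effective dates: C's effective date is the deed date, 2018-07-31; E relates back to 2016-10-17 (work commenced).
Ordering by effective date: E (2016-10-17), F (2016-11-12), A (2017-08-30), D (2017-09-21), B (2018-04-22), C (2018-07-31).
A is senior to D before the subordination, so the two trade places.

E, F, D, A, B, C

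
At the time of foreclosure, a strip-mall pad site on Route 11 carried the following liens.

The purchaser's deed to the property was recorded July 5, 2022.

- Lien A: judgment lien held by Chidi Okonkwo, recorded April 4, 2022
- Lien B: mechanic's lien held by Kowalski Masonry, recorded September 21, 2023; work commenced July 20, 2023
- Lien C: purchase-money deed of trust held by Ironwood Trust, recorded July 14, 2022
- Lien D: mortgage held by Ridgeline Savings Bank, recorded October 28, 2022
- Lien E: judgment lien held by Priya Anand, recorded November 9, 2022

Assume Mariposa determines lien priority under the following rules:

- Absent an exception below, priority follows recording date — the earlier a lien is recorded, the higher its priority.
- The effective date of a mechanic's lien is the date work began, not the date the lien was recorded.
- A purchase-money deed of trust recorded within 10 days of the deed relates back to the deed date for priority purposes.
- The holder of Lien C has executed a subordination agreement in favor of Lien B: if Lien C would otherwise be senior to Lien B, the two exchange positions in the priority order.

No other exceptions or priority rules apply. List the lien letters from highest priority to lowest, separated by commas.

Effective dates after the stated exceptions: B relates back to July 20, 2023 (work commenced); C was recorded within the 10-day window, so its effective date is the deed date July 5, 2022.
By effective date: A (April 4, 2022), C (July 5, 2022), D (October 28, 2022), E (November 9, 2022), B (July 20, 2023).
C is senior to B before the subordination, so the two trade places.

A, B, D, E, C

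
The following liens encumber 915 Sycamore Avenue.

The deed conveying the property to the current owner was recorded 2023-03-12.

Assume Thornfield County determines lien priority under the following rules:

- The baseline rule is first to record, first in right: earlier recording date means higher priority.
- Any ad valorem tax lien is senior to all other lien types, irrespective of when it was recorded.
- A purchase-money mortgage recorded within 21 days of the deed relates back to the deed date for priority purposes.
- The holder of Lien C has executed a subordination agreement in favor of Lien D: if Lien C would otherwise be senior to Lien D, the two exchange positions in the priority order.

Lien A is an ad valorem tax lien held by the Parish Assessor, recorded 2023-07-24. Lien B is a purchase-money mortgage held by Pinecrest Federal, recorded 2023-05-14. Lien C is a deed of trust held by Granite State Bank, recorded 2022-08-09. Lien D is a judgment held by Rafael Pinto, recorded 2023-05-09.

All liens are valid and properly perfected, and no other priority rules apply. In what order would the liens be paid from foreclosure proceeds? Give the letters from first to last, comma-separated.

A, D, C, B

Effective dates after the stated exceptions: B was recorded 63 days after the deed — beyond 21 days — so no relation-back applies.
A, as an ad valorem tax lien, has superpriority and ranks first.
Remaining liens by effective date: C (2022-08-09), D (2023-05-09), B (2023-05-14).
The subordination applies — C was senior to D — so C and D swap.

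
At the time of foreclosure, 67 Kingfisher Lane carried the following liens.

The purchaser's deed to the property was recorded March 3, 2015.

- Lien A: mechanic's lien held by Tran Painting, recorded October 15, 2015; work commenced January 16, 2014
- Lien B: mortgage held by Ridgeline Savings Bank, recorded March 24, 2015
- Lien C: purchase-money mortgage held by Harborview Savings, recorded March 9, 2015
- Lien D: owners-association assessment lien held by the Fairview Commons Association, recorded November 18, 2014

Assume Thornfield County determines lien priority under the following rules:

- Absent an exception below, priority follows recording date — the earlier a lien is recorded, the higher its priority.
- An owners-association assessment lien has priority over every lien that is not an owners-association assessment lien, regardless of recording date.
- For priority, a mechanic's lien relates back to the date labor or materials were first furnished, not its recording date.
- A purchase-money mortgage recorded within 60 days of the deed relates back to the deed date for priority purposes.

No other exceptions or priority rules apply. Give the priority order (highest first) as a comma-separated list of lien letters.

D, A, C, B

Adjusting effective dates: A is treated as recorded January 16, 2014, the work-commencement date; C was recorded within the 60-day window, so its effective date is the deed date March 3, 2015.
D is an owners-association assessment lien, so it outranks all other liens regardless of date.
The other liens, earliest effective date first: A (January 16, 2014), C (March 3, 2015), B (March 24, 2015).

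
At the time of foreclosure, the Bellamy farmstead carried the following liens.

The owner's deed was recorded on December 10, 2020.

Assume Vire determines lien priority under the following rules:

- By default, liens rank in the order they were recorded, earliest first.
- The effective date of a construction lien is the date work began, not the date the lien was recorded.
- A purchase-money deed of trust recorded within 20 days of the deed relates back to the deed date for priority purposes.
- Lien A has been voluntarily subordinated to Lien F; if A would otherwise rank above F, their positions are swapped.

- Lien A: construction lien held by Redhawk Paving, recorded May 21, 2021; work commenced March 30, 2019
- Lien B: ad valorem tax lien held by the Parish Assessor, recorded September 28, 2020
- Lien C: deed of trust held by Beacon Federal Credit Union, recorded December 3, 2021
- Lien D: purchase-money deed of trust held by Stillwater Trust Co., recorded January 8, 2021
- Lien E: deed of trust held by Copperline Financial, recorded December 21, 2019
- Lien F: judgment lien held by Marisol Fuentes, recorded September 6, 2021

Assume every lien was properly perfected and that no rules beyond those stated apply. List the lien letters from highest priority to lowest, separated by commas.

F, E, B, D, A, C

Effective dates: A is treated as recorded March 30, 2019, the work-commencement date; D was recorded 29 days after the deed, outside the 20-day window, so it keeps its recording date.
Sorted by effective date: A (March 30, 2019), E (December 21, 2019), B (September 28, 2020), D (January 8, 2021), F (September 6, 2021), C (December 3, 2021).
A is senior to F before the subordination, so the two trade places.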